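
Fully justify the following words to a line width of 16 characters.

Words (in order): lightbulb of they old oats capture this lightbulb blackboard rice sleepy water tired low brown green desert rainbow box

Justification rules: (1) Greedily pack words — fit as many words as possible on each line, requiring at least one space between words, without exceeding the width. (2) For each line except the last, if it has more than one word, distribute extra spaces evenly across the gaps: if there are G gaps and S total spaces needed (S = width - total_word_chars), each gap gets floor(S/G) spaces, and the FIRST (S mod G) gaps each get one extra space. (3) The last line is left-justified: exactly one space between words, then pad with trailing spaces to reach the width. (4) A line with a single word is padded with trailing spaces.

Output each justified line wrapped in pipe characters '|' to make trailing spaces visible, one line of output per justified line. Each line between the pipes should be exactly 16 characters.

Line 1: ['lightbulb', 'of'] (min_width=12, slack=4)
Line 2: ['they', 'old', 'oats'] (min_width=13, slack=3)
Line 3: ['capture', 'this'] (min_width=12, slack=4)
Line 4: ['lightbulb'] (min_width=9, slack=7)
Line 5: ['blackboard', 'rice'] (min_width=15, slack=1)
Line 6: ['sleepy', 'water'] (min_width=12, slack=4)
Line 7: ['tired', 'low', 'brown'] (min_width=15, slack=1)
Line 8: ['green', 'desert'] (min_width=12, slack=4)
Line 9: ['rainbow', 'box'] (min_width=11, slack=5)

Answer: |lightbulb     of|
|they   old  oats|
|capture     this|
|lightbulb       |
|blackboard  rice|
|sleepy     water|
|tired  low brown|
|green     desert|
|rainbow box     |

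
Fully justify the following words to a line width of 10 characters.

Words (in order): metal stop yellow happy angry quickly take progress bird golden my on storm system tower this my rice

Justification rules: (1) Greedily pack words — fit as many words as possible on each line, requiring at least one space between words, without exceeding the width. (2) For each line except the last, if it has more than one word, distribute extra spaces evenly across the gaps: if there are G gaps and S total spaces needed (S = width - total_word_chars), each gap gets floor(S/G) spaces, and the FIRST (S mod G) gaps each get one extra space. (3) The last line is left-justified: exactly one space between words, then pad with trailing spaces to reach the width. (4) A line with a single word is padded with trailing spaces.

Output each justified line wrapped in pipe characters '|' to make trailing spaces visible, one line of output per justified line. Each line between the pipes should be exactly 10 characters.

Answer: |metal stop|
|yellow    |
|happy     |
|angry     |
|quickly   |
|take      |
|progress  |
|bird      |
|golden  my|
|on   storm|
|system    |
|tower this|
|my rice   |

Derivation:
Line 1: ['metal', 'stop'] (min_width=10, slack=0)
Line 2: ['yellow'] (min_width=6, slack=4)
Line 3: ['happy'] (min_width=5, slack=5)
Line 4: ['angry'] (min_width=5, slack=5)
Line 5: ['quickly'] (min_width=7, slack=3)
Line 6: ['take'] (min_width=4, slack=6)
Line 7: ['progress'] (min_width=8, slack=2)
Line 8: ['bird'] (min_width=4, slack=6)
Line 9: ['golden', 'my'] (min_width=9, slack=1)
Line 10: ['on', 'storm'] (min_width=8, slack=2)
Line 11: ['system'] (min_width=6, slack=4)
Line 12: ['tower', 'this'] (min_width=10, slack=0)
Line 13: ['my', 'rice'] (min_width=7, slack=3)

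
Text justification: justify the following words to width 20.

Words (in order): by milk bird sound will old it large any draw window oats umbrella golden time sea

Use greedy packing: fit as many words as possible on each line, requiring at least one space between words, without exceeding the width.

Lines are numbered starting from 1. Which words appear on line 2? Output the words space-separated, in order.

Line 1: ['by', 'milk', 'bird', 'sound'] (min_width=18, slack=2)
Line 2: ['will', 'old', 'it', 'large'] (min_width=17, slack=3)
Line 3: ['any', 'draw', 'window', 'oats'] (min_width=20, slack=0)
Line 4: ['umbrella', 'golden', 'time'] (min_width=20, slack=0)
Line 5: ['sea'] (min_width=3, slack=17)

Answer: will old it large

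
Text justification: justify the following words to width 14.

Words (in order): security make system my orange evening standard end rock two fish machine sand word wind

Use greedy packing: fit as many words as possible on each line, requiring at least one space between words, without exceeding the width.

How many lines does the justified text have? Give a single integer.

Answer: 7

Derivation:
Line 1: ['security', 'make'] (min_width=13, slack=1)
Line 2: ['system', 'my'] (min_width=9, slack=5)
Line 3: ['orange', 'evening'] (min_width=14, slack=0)
Line 4: ['standard', 'end'] (min_width=12, slack=2)
Line 5: ['rock', 'two', 'fish'] (min_width=13, slack=1)
Line 6: ['machine', 'sand'] (min_width=12, slack=2)
Line 7: ['word', 'wind'] (min_width=9, slack=5)
Total lines: 7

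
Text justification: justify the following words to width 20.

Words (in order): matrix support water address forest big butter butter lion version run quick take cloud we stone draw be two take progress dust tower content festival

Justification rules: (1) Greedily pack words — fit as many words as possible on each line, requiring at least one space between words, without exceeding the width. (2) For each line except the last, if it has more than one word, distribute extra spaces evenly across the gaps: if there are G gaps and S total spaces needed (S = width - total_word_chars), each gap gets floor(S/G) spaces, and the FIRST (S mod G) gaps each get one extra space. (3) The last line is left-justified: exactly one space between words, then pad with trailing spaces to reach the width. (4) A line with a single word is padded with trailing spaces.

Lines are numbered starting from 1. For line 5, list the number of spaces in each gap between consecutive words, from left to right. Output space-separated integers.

Line 1: ['matrix', 'support', 'water'] (min_width=20, slack=0)
Line 2: ['address', 'forest', 'big'] (min_width=18, slack=2)
Line 3: ['butter', 'butter', 'lion'] (min_width=18, slack=2)
Line 4: ['version', 'run', 'quick'] (min_width=17, slack=3)
Line 5: ['take', 'cloud', 'we', 'stone'] (min_width=19, slack=1)
Line 6: ['draw', 'be', 'two', 'take'] (min_width=16, slack=4)
Line 7: ['progress', 'dust', 'tower'] (min_width=19, slack=1)
Line 8: ['content', 'festival'] (min_width=16, slack=4)

Answer: 2 1 1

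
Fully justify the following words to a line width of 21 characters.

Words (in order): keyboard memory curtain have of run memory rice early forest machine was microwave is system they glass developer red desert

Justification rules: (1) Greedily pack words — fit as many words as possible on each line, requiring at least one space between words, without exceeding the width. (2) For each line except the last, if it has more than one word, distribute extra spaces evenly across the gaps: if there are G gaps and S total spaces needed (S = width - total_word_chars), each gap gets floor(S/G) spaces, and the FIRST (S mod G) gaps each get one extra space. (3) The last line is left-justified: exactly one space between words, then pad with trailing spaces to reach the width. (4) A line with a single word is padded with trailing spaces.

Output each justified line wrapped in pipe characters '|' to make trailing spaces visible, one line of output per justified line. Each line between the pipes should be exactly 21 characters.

Answer: |keyboard       memory|
|curtain  have  of run|
|memory   rice   early|
|forest   machine  was|
|microwave  is  system|
|they  glass developer|
|red desert           |

Derivation:
Line 1: ['keyboard', 'memory'] (min_width=15, slack=6)
Line 2: ['curtain', 'have', 'of', 'run'] (min_width=19, slack=2)
Line 3: ['memory', 'rice', 'early'] (min_width=17, slack=4)
Line 4: ['forest', 'machine', 'was'] (min_width=18, slack=3)
Line 5: ['microwave', 'is', 'system'] (min_width=19, slack=2)
Line 6: ['they', 'glass', 'developer'] (min_width=20, slack=1)
Line 7: ['red', 'desert'] (min_width=10, slack=11)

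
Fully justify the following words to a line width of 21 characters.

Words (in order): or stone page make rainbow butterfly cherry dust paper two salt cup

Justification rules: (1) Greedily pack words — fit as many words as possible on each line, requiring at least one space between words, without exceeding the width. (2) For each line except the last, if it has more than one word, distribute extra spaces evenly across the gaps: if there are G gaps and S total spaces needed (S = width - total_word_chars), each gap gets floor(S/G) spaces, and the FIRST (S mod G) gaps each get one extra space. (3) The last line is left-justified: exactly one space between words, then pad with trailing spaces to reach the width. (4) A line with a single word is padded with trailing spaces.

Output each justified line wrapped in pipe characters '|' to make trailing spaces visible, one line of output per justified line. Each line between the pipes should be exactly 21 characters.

Answer: |or  stone  page  make|
|rainbow     butterfly|
|cherry dust paper two|
|salt cup             |

Derivation:
Line 1: ['or', 'stone', 'page', 'make'] (min_width=18, slack=3)
Line 2: ['rainbow', 'butterfly'] (min_width=17, slack=4)
Line 3: ['cherry', 'dust', 'paper', 'two'] (min_width=21, slack=0)
Line 4: ['salt', 'cup'] (min_width=8, slack=13)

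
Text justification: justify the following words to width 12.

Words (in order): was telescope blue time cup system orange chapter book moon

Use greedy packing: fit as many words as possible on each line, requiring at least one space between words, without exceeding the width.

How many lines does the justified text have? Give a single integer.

Answer: 7

Derivation:
Line 1: ['was'] (min_width=3, slack=9)
Line 2: ['telescope'] (min_width=9, slack=3)
Line 3: ['blue', 'time'] (min_width=9, slack=3)
Line 4: ['cup', 'system'] (min_width=10, slack=2)
Line 5: ['orange'] (min_width=6, slack=6)
Line 6: ['chapter', 'book'] (min_width=12, slack=0)
Line 7: ['moon'] (min_width=4, slack=8)
Total lines: 7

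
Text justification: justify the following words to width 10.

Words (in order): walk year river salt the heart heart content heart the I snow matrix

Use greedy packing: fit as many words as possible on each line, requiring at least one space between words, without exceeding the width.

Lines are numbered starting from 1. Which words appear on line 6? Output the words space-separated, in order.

Answer: heart the

Derivation:
Line 1: ['walk', 'year'] (min_width=9, slack=1)
Line 2: ['river', 'salt'] (min_width=10, slack=0)
Line 3: ['the', 'heart'] (min_width=9, slack=1)
Line 4: ['heart'] (min_width=5, slack=5)
Line 5: ['content'] (min_width=7, slack=3)
Line 6: ['heart', 'the'] (min_width=9, slack=1)
Line 7: ['I', 'snow'] (min_width=6, slack=4)
Line 8: ['matrix'] (min_width=6, slack=4)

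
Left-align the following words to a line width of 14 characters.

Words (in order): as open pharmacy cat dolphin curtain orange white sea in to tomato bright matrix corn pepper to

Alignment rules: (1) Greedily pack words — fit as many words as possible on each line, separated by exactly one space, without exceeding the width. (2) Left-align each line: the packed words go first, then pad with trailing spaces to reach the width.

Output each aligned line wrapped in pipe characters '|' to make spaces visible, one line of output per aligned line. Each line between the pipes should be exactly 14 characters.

Line 1: ['as', 'open'] (min_width=7, slack=7)
Line 2: ['pharmacy', 'cat'] (min_width=12, slack=2)
Line 3: ['dolphin'] (min_width=7, slack=7)
Line 4: ['curtain', 'orange'] (min_width=14, slack=0)
Line 5: ['white', 'sea', 'in'] (min_width=12, slack=2)
Line 6: ['to', 'tomato'] (min_width=9, slack=5)
Line 7: ['bright', 'matrix'] (min_width=13, slack=1)
Line 8: ['corn', 'pepper', 'to'] (min_width=14, slack=0)

Answer: |as open       |
|pharmacy cat  |
|dolphin       |
|curtain orange|
|white sea in  |
|to tomato     |
|bright matrix |
|corn pepper to|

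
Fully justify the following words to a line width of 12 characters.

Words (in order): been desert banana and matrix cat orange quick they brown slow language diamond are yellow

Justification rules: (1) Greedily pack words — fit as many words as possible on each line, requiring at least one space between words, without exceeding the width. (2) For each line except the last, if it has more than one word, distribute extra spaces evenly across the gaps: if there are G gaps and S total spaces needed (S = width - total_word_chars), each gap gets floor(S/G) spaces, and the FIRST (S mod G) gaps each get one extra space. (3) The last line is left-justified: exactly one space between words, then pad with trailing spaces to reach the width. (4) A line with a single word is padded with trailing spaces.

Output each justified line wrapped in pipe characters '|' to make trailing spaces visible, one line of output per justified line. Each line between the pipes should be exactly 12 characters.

Line 1: ['been', 'desert'] (min_width=11, slack=1)
Line 2: ['banana', 'and'] (min_width=10, slack=2)
Line 3: ['matrix', 'cat'] (min_width=10, slack=2)
Line 4: ['orange', 'quick'] (min_width=12, slack=0)
Line 5: ['they', 'brown'] (min_width=10, slack=2)
Line 6: ['slow'] (min_width=4, slack=8)
Line 7: ['language'] (min_width=8, slack=4)
Line 8: ['diamond', 'are'] (min_width=11, slack=1)
Line 9: ['yellow'] (min_width=6, slack=6)

Answer: |been  desert|
|banana   and|
|matrix   cat|
|orange quick|
|they   brown|
|slow        |
|language    |
|diamond  are|
|yellow      |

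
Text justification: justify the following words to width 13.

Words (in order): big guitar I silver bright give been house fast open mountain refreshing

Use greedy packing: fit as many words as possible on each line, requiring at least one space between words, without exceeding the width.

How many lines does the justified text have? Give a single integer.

Line 1: ['big', 'guitar', 'I'] (min_width=12, slack=1)
Line 2: ['silver', 'bright'] (min_width=13, slack=0)
Line 3: ['give', 'been'] (min_width=9, slack=4)
Line 4: ['house', 'fast'] (min_width=10, slack=3)
Line 5: ['open', 'mountain'] (min_width=13, slack=0)
Line 6: ['refreshing'] (min_width=10, slack=3)
Total lines: 6

Answer: 6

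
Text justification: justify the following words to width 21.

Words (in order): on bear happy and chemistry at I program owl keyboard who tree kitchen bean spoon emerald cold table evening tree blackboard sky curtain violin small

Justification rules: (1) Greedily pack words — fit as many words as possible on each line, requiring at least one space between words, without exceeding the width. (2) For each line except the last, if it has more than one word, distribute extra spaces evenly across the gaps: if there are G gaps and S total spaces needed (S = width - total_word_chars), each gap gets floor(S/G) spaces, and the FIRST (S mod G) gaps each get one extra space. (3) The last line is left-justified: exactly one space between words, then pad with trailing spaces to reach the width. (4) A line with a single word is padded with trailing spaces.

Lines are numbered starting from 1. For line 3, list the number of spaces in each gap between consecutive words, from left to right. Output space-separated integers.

Answer: 2 1

Derivation:
Line 1: ['on', 'bear', 'happy', 'and'] (min_width=17, slack=4)
Line 2: ['chemistry', 'at', 'I'] (min_width=14, slack=7)
Line 3: ['program', 'owl', 'keyboard'] (min_width=20, slack=1)
Line 4: ['who', 'tree', 'kitchen', 'bean'] (min_width=21, slack=0)
Line 5: ['spoon', 'emerald', 'cold'] (min_width=18, slack=3)
Line 6: ['table', 'evening', 'tree'] (min_width=18, slack=3)
Line 7: ['blackboard', 'sky'] (min_width=14, slack=7)
Line 8: ['curtain', 'violin', 'small'] (min_width=20, slack=1)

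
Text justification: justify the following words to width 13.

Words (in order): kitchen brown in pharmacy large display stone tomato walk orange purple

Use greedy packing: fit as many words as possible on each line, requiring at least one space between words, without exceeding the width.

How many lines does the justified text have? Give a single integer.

Line 1: ['kitchen', 'brown'] (min_width=13, slack=0)
Line 2: ['in', 'pharmacy'] (min_width=11, slack=2)
Line 3: ['large', 'display'] (min_width=13, slack=0)
Line 4: ['stone', 'tomato'] (min_width=12, slack=1)
Line 5: ['walk', 'orange'] (min_width=11, slack=2)
Line 6: ['purple'] (min_width=6, slack=7)
Total lines: 6

Answer: 6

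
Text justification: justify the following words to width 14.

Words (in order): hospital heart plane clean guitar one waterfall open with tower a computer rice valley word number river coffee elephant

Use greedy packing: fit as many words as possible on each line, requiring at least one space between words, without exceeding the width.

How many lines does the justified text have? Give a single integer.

Answer: 10

Derivation:
Line 1: ['hospital', 'heart'] (min_width=14, slack=0)
Line 2: ['plane', 'clean'] (min_width=11, slack=3)
Line 3: ['guitar', 'one'] (min_width=10, slack=4)
Line 4: ['waterfall', 'open'] (min_width=14, slack=0)
Line 5: ['with', 'tower', 'a'] (min_width=12, slack=2)
Line 6: ['computer', 'rice'] (min_width=13, slack=1)
Line 7: ['valley', 'word'] (min_width=11, slack=3)
Line 8: ['number', 'river'] (min_width=12, slack=2)
Line 9: ['coffee'] (min_width=6, slack=8)
Line 10: ['elephant'] (min_width=8, slack=6)
Total lines: 10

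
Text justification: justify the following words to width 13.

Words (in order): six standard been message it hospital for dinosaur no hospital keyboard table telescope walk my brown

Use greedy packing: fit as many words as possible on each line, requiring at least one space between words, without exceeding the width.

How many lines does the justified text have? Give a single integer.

Answer: 9

Derivation:
Line 1: ['six', 'standard'] (min_width=12, slack=1)
Line 2: ['been', 'message'] (min_width=12, slack=1)
Line 3: ['it', 'hospital'] (min_width=11, slack=2)
Line 4: ['for', 'dinosaur'] (min_width=12, slack=1)
Line 5: ['no', 'hospital'] (min_width=11, slack=2)
Line 6: ['keyboard'] (min_width=8, slack=5)
Line 7: ['table'] (min_width=5, slack=8)
Line 8: ['telescope'] (min_width=9, slack=4)
Line 9: ['walk', 'my', 'brown'] (min_width=13, slack=0)
Total lines: 9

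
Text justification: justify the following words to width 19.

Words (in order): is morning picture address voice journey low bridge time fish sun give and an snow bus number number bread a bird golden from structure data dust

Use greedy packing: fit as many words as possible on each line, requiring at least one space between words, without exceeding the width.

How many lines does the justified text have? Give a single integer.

Answer: 8

Derivation:
Line 1: ['is', 'morning', 'picture'] (min_width=18, slack=1)
Line 2: ['address', 'voice'] (min_width=13, slack=6)
Line 3: ['journey', 'low', 'bridge'] (min_width=18, slack=1)
Line 4: ['time', 'fish', 'sun', 'give'] (min_width=18, slack=1)
Line 5: ['and', 'an', 'snow', 'bus'] (min_width=15, slack=4)
Line 6: ['number', 'number', 'bread'] (min_width=19, slack=0)
Line 7: ['a', 'bird', 'golden', 'from'] (min_width=18, slack=1)
Line 8: ['structure', 'data', 'dust'] (min_width=19, slack=0)
Total lines: 8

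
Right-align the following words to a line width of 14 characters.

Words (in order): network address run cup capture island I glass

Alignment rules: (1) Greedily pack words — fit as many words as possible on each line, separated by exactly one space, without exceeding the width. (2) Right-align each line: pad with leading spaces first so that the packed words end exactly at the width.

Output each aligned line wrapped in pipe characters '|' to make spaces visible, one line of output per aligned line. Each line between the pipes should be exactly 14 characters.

Answer: |       network|
|   address run|
|   cup capture|
|island I glass|

Derivation:
Line 1: ['network'] (min_width=7, slack=7)
Line 2: ['address', 'run'] (min_width=11, slack=3)
Line 3: ['cup', 'capture'] (min_width=11, slack=3)
Line 4: ['island', 'I', 'glass'] (min_width=14, slack=0)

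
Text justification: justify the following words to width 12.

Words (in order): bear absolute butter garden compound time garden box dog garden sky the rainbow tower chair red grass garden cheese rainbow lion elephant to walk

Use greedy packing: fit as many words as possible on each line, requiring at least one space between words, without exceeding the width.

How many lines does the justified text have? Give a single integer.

Answer: 16

Derivation:
Line 1: ['bear'] (min_width=4, slack=8)
Line 2: ['absolute'] (min_width=8, slack=4)
Line 3: ['butter'] (min_width=6, slack=6)
Line 4: ['garden'] (min_width=6, slack=6)
Line 5: ['compound'] (min_width=8, slack=4)
Line 6: ['time', 'garden'] (min_width=11, slack=1)
Line 7: ['box', 'dog'] (min_width=7, slack=5)
Line 8: ['garden', 'sky'] (min_width=10, slack=2)
Line 9: ['the', 'rainbow'] (min_width=11, slack=1)
Line 10: ['tower', 'chair'] (min_width=11, slack=1)
Line 11: ['red', 'grass'] (min_width=9, slack=3)
Line 12: ['garden'] (min_width=6, slack=6)
Line 13: ['cheese'] (min_width=6, slack=6)
Line 14: ['rainbow', 'lion'] (min_width=12, slack=0)
Line 15: ['elephant', 'to'] (min_width=11, slack=1)
Line 16: ['walk'] (min_width=4, slack=8)
Total lines: 16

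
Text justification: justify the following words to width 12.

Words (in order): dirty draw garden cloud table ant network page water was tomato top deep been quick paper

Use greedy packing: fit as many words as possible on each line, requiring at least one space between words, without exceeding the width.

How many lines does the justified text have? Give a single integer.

Answer: 8

Derivation:
Line 1: ['dirty', 'draw'] (min_width=10, slack=2)
Line 2: ['garden', 'cloud'] (min_width=12, slack=0)
Line 3: ['table', 'ant'] (min_width=9, slack=3)
Line 4: ['network', 'page'] (min_width=12, slack=0)
Line 5: ['water', 'was'] (min_width=9, slack=3)
Line 6: ['tomato', 'top'] (min_width=10, slack=2)
Line 7: ['deep', 'been'] (min_width=9, slack=3)
Line 8: ['quick', 'paper'] (min_width=11, slack=1)
Total lines: 8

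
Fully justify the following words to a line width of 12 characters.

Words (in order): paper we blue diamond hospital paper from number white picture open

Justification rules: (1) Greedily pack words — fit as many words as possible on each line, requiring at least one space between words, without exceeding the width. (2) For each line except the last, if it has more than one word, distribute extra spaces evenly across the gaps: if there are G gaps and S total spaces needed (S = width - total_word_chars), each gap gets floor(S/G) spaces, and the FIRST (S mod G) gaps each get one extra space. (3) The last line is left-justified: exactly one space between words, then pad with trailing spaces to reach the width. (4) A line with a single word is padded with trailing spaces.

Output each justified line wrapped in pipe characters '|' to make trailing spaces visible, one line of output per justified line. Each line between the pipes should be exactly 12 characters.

Answer: |paper     we|
|blue diamond|
|hospital    |
|paper   from|
|number white|
|picture open|

Derivation:
Line 1: ['paper', 'we'] (min_width=8, slack=4)
Line 2: ['blue', 'diamond'] (min_width=12, slack=0)
Line 3: ['hospital'] (min_width=8, slack=4)
Line 4: ['paper', 'from'] (min_width=10, slack=2)
Line 5: ['number', 'white'] (min_width=12, slack=0)
Line 6: ['picture', 'open'] (min_width=12, slack=0)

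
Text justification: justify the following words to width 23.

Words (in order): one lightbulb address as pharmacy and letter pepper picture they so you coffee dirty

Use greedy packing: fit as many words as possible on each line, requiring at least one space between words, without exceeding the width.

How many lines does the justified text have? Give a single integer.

Answer: 4

Derivation:
Line 1: ['one', 'lightbulb', 'address'] (min_width=21, slack=2)
Line 2: ['as', 'pharmacy', 'and', 'letter'] (min_width=22, slack=1)
Line 3: ['pepper', 'picture', 'they', 'so'] (min_width=22, slack=1)
Line 4: ['you', 'coffee', 'dirty'] (min_width=16, slack=7)
Total lines: 4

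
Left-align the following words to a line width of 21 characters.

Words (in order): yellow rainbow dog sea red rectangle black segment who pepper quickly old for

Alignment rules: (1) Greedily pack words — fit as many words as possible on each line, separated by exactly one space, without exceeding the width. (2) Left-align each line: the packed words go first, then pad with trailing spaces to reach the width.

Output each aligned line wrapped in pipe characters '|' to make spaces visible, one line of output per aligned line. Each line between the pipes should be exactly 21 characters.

Line 1: ['yellow', 'rainbow', 'dog'] (min_width=18, slack=3)
Line 2: ['sea', 'red', 'rectangle'] (min_width=17, slack=4)
Line 3: ['black', 'segment', 'who'] (min_width=17, slack=4)
Line 4: ['pepper', 'quickly', 'old'] (min_width=18, slack=3)
Line 5: ['for'] (min_width=3, slack=18)

Answer: |yellow rainbow dog   |
|sea red rectangle    |
|black segment who    |
|pepper quickly old   |
|for                  |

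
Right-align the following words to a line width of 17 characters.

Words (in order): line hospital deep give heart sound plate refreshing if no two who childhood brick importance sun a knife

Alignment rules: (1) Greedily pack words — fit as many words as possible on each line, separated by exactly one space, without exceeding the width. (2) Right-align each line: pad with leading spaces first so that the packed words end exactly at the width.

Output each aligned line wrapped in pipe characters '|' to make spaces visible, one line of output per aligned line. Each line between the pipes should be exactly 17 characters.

Answer: |    line hospital|
|  deep give heart|
|      sound plate|
| refreshing if no|
|two who childhood|
| brick importance|
|      sun a knife|

Derivation:
Line 1: ['line', 'hospital'] (min_width=13, slack=4)
Line 2: ['deep', 'give', 'heart'] (min_width=15, slack=2)
Line 3: ['sound', 'plate'] (min_width=11, slack=6)
Line 4: ['refreshing', 'if', 'no'] (min_width=16, slack=1)
Line 5: ['two', 'who', 'childhood'] (min_width=17, slack=0)
Line 6: ['brick', 'importance'] (min_width=16, slack=1)
Line 7: ['sun', 'a', 'knife'] (min_width=11, slack=6)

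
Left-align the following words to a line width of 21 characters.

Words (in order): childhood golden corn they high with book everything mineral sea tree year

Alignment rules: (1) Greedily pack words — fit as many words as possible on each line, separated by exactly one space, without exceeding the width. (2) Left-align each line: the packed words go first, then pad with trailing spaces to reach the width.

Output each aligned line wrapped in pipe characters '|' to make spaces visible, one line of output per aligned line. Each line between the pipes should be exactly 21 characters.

Answer: |childhood golden corn|
|they high with book  |
|everything mineral   |
|sea tree year        |

Derivation:
Line 1: ['childhood', 'golden', 'corn'] (min_width=21, slack=0)
Line 2: ['they', 'high', 'with', 'book'] (min_width=19, slack=2)
Line 3: ['everything', 'mineral'] (min_width=18, slack=3)
Line 4: ['sea', 'tree', 'year'] (min_width=13, slack=8)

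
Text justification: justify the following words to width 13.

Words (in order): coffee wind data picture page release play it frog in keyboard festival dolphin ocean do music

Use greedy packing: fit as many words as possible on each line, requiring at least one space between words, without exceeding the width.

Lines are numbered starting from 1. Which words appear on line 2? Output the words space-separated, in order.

Answer: data picture

Derivation:
Line 1: ['coffee', 'wind'] (min_width=11, slack=2)
Line 2: ['data', 'picture'] (min_width=12, slack=1)
Line 3: ['page', 'release'] (min_width=12, slack=1)
Line 4: ['play', 'it', 'frog'] (min_width=12, slack=1)
Line 5: ['in', 'keyboard'] (min_width=11, slack=2)
Line 6: ['festival'] (min_width=8, slack=5)
Line 7: ['dolphin', 'ocean'] (min_width=13, slack=0)
Line 8: ['do', 'music'] (min_width=8, slack=5)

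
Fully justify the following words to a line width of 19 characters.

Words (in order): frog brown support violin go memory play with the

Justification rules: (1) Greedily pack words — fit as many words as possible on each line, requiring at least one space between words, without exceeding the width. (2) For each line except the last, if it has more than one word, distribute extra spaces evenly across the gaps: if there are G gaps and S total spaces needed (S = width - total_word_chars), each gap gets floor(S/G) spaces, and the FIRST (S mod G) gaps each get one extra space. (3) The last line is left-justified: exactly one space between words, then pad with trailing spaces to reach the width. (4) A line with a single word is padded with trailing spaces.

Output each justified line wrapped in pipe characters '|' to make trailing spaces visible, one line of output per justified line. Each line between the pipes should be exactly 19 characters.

Answer: |frog  brown support|
|violin   go  memory|
|play with the      |

Derivation:
Line 1: ['frog', 'brown', 'support'] (min_width=18, slack=1)
Line 2: ['violin', 'go', 'memory'] (min_width=16, slack=3)
Line 3: ['play', 'with', 'the'] (min_width=13, slack=6)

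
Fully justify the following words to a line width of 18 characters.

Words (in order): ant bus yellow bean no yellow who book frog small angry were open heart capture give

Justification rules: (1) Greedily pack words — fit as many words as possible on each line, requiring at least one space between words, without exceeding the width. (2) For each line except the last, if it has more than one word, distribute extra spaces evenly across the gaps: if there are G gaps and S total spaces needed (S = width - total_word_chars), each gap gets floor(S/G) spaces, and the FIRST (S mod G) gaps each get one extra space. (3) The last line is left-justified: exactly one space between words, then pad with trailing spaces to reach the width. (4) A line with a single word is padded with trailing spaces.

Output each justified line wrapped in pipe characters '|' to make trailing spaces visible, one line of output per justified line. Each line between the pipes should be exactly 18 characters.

Answer: |ant   bus   yellow|
|bean no yellow who|
|book   frog  small|
|angry   were  open|
|heart capture give|

Derivation:
Line 1: ['ant', 'bus', 'yellow'] (min_width=14, slack=4)
Line 2: ['bean', 'no', 'yellow', 'who'] (min_width=18, slack=0)
Line 3: ['book', 'frog', 'small'] (min_width=15, slack=3)
Line 4: ['angry', 'were', 'open'] (min_width=15, slack=3)
Line 5: ['heart', 'capture', 'give'] (min_width=18, slack=0)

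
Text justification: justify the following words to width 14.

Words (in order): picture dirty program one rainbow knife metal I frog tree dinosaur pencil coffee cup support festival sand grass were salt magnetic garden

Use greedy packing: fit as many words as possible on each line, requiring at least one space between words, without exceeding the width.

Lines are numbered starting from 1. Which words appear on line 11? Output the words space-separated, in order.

Answer: garden

Derivation:
Line 1: ['picture', 'dirty'] (min_width=13, slack=1)
Line 2: ['program', 'one'] (min_width=11, slack=3)
Line 3: ['rainbow', 'knife'] (min_width=13, slack=1)
Line 4: ['metal', 'I', 'frog'] (min_width=12, slack=2)
Line 5: ['tree', 'dinosaur'] (min_width=13, slack=1)
Line 6: ['pencil', 'coffee'] (min_width=13, slack=1)
Line 7: ['cup', 'support'] (min_width=11, slack=3)
Line 8: ['festival', 'sand'] (min_width=13, slack=1)
Line 9: ['grass', 'were'] (min_width=10, slack=4)
Line 10: ['salt', 'magnetic'] (min_width=13, slack=1)
Line 11: ['garden'] (min_width=6, slack=8)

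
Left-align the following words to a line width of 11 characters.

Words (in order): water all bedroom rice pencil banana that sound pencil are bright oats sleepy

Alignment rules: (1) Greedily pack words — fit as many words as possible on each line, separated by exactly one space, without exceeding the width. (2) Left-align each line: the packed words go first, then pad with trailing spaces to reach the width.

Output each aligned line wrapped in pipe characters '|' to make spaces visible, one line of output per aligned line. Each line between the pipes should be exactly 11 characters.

Line 1: ['water', 'all'] (min_width=9, slack=2)
Line 2: ['bedroom'] (min_width=7, slack=4)
Line 3: ['rice', 'pencil'] (min_width=11, slack=0)
Line 4: ['banana', 'that'] (min_width=11, slack=0)
Line 5: ['sound'] (min_width=5, slack=6)
Line 6: ['pencil', 'are'] (min_width=10, slack=1)
Line 7: ['bright', 'oats'] (min_width=11, slack=0)
Line 8: ['sleepy'] (min_width=6, slack=5)

Answer: |water all  |
|bedroom    |
|rice pencil|
|banana that|
|sound      |
|pencil are |
|bright oats|
|sleepy     |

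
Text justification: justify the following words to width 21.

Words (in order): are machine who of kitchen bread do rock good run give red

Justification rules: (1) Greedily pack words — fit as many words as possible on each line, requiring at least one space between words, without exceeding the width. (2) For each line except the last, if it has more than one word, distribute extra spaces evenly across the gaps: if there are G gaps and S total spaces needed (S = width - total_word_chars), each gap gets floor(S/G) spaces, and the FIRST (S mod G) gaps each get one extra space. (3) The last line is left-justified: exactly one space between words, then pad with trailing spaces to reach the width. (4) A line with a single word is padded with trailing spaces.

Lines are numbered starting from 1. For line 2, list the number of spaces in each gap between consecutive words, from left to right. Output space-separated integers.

Line 1: ['are', 'machine', 'who', 'of'] (min_width=18, slack=3)
Line 2: ['kitchen', 'bread', 'do', 'rock'] (min_width=21, slack=0)
Line 3: ['good', 'run', 'give', 'red'] (min_width=17, slack=4)

Answer: 1 1 1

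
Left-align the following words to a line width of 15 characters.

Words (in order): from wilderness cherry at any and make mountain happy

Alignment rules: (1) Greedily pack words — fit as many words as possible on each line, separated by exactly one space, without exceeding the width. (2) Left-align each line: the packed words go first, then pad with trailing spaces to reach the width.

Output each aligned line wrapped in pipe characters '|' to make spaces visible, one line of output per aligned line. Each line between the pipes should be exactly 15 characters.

Line 1: ['from', 'wilderness'] (min_width=15, slack=0)
Line 2: ['cherry', 'at', 'any'] (min_width=13, slack=2)
Line 3: ['and', 'make'] (min_width=8, slack=7)
Line 4: ['mountain', 'happy'] (min_width=14, slack=1)

Answer: |from wilderness|
|cherry at any  |
|and make       |
|mountain happy |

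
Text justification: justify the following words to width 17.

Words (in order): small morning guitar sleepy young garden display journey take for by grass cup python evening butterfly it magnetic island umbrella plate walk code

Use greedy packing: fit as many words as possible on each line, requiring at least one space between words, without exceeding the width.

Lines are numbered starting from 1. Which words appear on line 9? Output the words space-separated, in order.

Answer: island umbrella

Derivation:
Line 1: ['small', 'morning'] (min_width=13, slack=4)
Line 2: ['guitar', 'sleepy'] (min_width=13, slack=4)
Line 3: ['young', 'garden'] (min_width=12, slack=5)
Line 4: ['display', 'journey'] (min_width=15, slack=2)
Line 5: ['take', 'for', 'by', 'grass'] (min_width=17, slack=0)
Line 6: ['cup', 'python'] (min_width=10, slack=7)
Line 7: ['evening', 'butterfly'] (min_width=17, slack=0)
Line 8: ['it', 'magnetic'] (min_width=11, slack=6)
Line 9: ['island', 'umbrella'] (min_width=15, slack=2)
Line 10: ['plate', 'walk', 'code'] (min_width=15, slack=2)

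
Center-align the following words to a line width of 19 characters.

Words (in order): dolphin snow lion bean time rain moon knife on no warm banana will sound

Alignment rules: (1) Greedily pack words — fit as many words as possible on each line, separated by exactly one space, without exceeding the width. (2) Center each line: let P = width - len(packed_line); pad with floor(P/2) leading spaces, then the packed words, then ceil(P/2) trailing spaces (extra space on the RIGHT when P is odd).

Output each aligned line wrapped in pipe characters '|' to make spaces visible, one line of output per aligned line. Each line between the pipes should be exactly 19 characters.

Answer: | dolphin snow lion |
|bean time rain moon|
| knife on no warm  |
| banana will sound |

Derivation:
Line 1: ['dolphin', 'snow', 'lion'] (min_width=17, slack=2)
Line 2: ['bean', 'time', 'rain', 'moon'] (min_width=19, slack=0)
Line 3: ['knife', 'on', 'no', 'warm'] (min_width=16, slack=3)
Line 4: ['banana', 'will', 'sound'] (min_width=17, slack=2)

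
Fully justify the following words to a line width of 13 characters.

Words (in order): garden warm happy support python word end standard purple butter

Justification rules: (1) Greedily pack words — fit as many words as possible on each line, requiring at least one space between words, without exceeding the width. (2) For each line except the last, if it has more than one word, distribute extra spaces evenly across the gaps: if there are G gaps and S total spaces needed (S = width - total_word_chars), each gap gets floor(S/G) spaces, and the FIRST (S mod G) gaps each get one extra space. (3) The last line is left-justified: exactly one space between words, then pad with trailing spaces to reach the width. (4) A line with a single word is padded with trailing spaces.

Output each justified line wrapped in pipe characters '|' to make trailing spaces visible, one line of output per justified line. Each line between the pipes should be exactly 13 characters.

Line 1: ['garden', 'warm'] (min_width=11, slack=2)
Line 2: ['happy', 'support'] (min_width=13, slack=0)
Line 3: ['python', 'word'] (min_width=11, slack=2)
Line 4: ['end', 'standard'] (min_width=12, slack=1)
Line 5: ['purple', 'butter'] (min_width=13, slack=0)

Answer: |garden   warm|
|happy support|
|python   word|
|end  standard|
|purple butter|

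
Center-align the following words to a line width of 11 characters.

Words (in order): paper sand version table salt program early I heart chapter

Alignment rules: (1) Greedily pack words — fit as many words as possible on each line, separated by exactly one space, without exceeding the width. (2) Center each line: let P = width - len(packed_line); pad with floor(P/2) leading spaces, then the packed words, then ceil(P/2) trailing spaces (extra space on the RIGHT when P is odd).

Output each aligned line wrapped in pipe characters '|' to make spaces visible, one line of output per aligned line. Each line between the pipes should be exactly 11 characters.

Answer: |paper sand |
|  version  |
|table salt |
|  program  |
|  early I  |
|   heart   |
|  chapter  |

Derivation:
Line 1: ['paper', 'sand'] (min_width=10, slack=1)
Line 2: ['version'] (min_width=7, slack=4)
Line 3: ['table', 'salt'] (min_width=10, slack=1)
Line 4: ['program'] (min_width=7, slack=4)
Line 5: ['early', 'I'] (min_width=7, slack=4)
Line 6: ['heart'] (min_width=5, slack=6)
Line 7: ['chapter'] (min_width=7, slack=4)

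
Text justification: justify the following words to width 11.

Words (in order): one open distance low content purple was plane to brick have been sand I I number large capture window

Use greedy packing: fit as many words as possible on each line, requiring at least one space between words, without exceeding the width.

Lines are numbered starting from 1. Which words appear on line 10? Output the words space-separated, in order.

Answer: capture

Derivation:
Line 1: ['one', 'open'] (min_width=8, slack=3)
Line 2: ['distance'] (min_width=8, slack=3)
Line 3: ['low', 'content'] (min_width=11, slack=0)
Line 4: ['purple', 'was'] (min_width=10, slack=1)
Line 5: ['plane', 'to'] (min_width=8, slack=3)
Line 6: ['brick', 'have'] (min_width=10, slack=1)
Line 7: ['been', 'sand', 'I'] (min_width=11, slack=0)
Line 8: ['I', 'number'] (min_width=8, slack=3)
Line 9: ['large'] (min_width=5, slack=6)
Line 10: ['capture'] (min_width=7, slack=4)
Line 11: ['window'] (min_width=6, slack=5)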